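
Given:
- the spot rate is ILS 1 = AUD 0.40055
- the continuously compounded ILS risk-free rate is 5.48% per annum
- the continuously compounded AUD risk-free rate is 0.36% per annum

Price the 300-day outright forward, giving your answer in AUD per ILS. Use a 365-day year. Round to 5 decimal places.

T = 300/365 years.
AUD accumulates by e^(0.0036×300/365) = 1.0029633.
ILS accumulates by e^(0.0548×300/365) = 1.0460708.
CIP: F = S · (grow AUD)/(grow ILS) = 0.40055 × 1.0029633/1.0460708 = 0.3840437 AUD per ILS.

0.38404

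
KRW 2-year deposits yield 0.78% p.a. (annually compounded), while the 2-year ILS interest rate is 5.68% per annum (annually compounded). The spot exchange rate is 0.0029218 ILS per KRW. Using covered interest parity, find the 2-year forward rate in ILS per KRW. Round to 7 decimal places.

T = 2 years.
Growth of 1 ILS over T: (1 + 0.0568)^2 = 1.1168262.
KRW growth factor: (1 + 0.0078)^2 = 1.0156608.
So F = 0.0029218 × 1.1168262 / 1.0156608 = 0.003212827 (ILS/KRW).

0.0032128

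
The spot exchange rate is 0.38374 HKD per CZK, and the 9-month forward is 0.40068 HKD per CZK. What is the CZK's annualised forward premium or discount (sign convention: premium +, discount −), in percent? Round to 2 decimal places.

+5.89%

T = 9/12 years.
(F − S)/S = (0.40068 − 0.38374)/0.38374 = 0.0441445.
×(1/T) gives 5.89% p.a.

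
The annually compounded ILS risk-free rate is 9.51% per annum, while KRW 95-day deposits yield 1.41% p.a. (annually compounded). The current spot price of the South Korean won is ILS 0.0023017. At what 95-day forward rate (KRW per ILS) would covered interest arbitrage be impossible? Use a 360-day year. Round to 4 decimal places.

425.7401

T = 95/360 years.
Growth of 1 ILS over T: (1 + 0.0951)^(95/360) = 1.024262833.
Growth of 1 KRW over T: (1 + 0.0141)^(95/360) = 1.00370168.
So F = 0.0023017 × 1.024262833 / 1.00370168 = 0.00234885107 (ILS/KRW).
Invert for KRW per ILS: 1 / 0.00234885107 = 425.7401.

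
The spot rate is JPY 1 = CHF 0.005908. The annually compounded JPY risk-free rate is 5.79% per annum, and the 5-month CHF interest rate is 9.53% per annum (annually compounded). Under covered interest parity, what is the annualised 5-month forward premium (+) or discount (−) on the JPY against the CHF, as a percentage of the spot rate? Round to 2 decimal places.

+3.50%

T = 5/12 years.
No-arbitrage forward: 0.005908 × 1.0386569 / 1.0237296 = 0.005994146 CHF/JPY.
(F − S)/S ÷ T = (0.005994146 − 0.005908)/0.005908/(5/12) = 0.034995 → 3.50%.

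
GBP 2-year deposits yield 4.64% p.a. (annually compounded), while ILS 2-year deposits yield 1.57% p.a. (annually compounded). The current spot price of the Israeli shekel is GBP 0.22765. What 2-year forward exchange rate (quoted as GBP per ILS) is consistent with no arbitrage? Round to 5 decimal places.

0.24162

T = 2 years.
GBP growth factor: (1 + 0.0464)^2 = 1.094953.
Growth of 1 ILS over T: (1 + 0.0157)^2 = 1.0316465.
Forward (GBP per ILS) = 0.22765 × 1.094953 / 1.0316465 = 0.2416196.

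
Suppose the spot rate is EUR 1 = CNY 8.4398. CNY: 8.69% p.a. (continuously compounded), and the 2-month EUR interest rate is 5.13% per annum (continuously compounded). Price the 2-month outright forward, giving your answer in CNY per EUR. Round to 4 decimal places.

T = 2/12 years.
CNY growth factor: e^(0.0869×2/12) = 1.0145887.
Growth of 1 EUR over T: e^(0.0513×2/12) = 1.0085867.
Forward (CNY per EUR) = 8.4398 × 1.0145887 / 1.0085867 = 8.490024.

8.4900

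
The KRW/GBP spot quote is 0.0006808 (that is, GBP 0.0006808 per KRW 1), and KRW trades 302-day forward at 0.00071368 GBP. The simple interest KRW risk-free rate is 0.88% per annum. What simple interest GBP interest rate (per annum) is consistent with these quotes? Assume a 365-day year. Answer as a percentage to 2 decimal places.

6.76%

T = 302/365 years.
By CIP, F/S equals the GBP-to-KRW growth ratio: 0.00071368/0.0006808 = 1.0482961.
KRW growth factor: 1 + 0.0088×302/365 = 1.0072811.
Hence g_GBP = 1.0559288.
r = (1.0559288 − 1)/(302/365) = 0.067596 → 6.76%.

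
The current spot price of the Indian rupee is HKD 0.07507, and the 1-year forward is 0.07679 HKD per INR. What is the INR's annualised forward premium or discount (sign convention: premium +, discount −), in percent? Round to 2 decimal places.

+2.29%

T = 1 year.
Period premium: (0.07679 − 0.07507)/0.07507 = 0.0229119.
Per annum: 0.0229119 / 1 = 0.022912 = 2.29%.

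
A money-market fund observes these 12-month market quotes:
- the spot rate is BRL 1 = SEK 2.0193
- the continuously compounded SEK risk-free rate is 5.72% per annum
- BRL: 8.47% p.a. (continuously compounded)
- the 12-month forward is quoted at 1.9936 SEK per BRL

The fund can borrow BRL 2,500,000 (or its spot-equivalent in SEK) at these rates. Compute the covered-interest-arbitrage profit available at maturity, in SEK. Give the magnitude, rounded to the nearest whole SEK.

T = 1 year.
Invest the BRL and cover forward: 2,500,000 × 1.088390501 × 1.9936 = SEK 5,424,538.26.
Convert at spot and invest in SEK: 2,500,000 × 2.0193 × 1.058867563 = SEK 5,345,428.17.
The quoted forward overvalues BRL, so borrow SEK, buy BRL at spot, deposit the BRL at 8.47%, and sell the proceeds forward at 1.9936.
Profit = 5,424,538.26 − 5,345,428.17 = SEK 79,110.

SEK 79,110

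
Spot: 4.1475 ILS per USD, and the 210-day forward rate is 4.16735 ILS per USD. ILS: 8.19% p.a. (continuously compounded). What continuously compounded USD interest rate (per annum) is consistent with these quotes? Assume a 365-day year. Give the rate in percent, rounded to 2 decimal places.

7.36%

T = 210/365 years.
CIP gives F = S · g_ILS/g_USD, so g_ILS/g_USD = 4.16735/4.1475 = 1.0047860.
ILS growth factor: e^(0.0819×210/365) = 1.0482484.
That pins the USD growth at 1.0432554.
Take logs: ln 1.0432554 / (210/365) = 0.073601, so 7.36%.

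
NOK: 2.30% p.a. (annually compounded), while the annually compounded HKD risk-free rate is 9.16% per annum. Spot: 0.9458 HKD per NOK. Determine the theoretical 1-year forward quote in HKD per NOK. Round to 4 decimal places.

1.0092

T = 1 year.
HKD growth factor: (1 + 0.0916)^1 = 1.091600.
Growth of 1 NOK over T: (1 + 0.0230)^1 = 1.023000.
CIP: F = S · (grow HKD)/(grow NOK) = 0.9458 × 1.091600/1.023000 = 1.009223 HKD per NOK.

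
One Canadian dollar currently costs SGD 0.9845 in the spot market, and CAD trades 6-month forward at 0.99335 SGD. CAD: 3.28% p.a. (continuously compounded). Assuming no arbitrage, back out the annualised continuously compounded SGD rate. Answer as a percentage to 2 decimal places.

T = 6/12 years.
CIP gives F = S · g_SGD/g_CAD, so g_SGD/g_CAD = 0.99335/0.9845 = 1.0089893.
The CAD side grows by e^(0.0328×6/12) = 1.0165352.
So the SGD growth factor = 1.0256731.
r = ln(1.0256731)/(6/12) = 0.050698 → 5.07%.

5.07%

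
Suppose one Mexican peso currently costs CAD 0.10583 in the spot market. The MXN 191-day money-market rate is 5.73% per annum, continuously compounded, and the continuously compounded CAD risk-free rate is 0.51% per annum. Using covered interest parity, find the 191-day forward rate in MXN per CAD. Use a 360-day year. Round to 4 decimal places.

9.7145

T = 191/360 years.
CAD accumulates by e^(0.0051×191/360) = 1.0027095.
MXN accumulates by e^(0.0573×191/360) = 1.0308677.
So F = 0.10583 × 1.0027095 / 1.0308677 = 0.1029392 (CAD/MXN).
Quoted the other way: 1/0.1029392 = 9.7145 MXN per CAD.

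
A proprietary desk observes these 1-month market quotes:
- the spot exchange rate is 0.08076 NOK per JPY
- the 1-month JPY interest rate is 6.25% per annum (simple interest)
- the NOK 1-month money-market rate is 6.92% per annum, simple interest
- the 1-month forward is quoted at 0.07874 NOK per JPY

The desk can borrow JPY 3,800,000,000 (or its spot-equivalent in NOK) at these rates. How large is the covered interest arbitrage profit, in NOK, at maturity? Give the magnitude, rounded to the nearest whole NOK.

T = 1/12 years.
Keep in JPY, deliver into the forward: 3,800,000,000·1.00520833333·0.07874 = NOK 300,770,395.83.
Swap to NOK now, deposit: 3,800,000,000·0.08076·1.00576666667 = NOK 308,657,720.80.
The quoted forward undervalues JPY, so borrow JPY, convert to NOK at spot, deposit the NOK at 6.92%, and buy JPY forward at 0.07874 to cover the loan.
The gap between the two covered legs is NOK 7,887,325.

NOK 7,887,325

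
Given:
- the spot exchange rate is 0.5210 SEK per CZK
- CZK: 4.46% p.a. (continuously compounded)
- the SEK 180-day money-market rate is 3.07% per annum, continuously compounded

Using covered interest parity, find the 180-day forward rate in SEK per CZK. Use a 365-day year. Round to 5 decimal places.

0.51744

T = 180/365 years.
SEK accumulates by e^(0.0307×180/365) = 1.0152549.
CZK growth factor: e^(0.0446×180/365) = 1.0222382.
Forward (SEK per CZK) = 0.521 × 1.0152549 / 1.0222382 = 0.5174408.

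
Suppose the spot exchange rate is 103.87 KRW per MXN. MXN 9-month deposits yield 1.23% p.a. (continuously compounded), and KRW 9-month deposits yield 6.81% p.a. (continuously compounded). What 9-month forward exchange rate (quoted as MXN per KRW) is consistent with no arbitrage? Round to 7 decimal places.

T = 9/12 years.
KRW growth factor: e^(0.0681×9/12) = 1.0524018.
MXN accumulates by e^(0.0123×9/12) = 1.0092677.
Forward (KRW per MXN) = 103.87 × 1.0524018 / 1.0092677 = 108.3092.
Invert for MXN per KRW: 1 / 108.3092 = 0.0092328.

0.0092328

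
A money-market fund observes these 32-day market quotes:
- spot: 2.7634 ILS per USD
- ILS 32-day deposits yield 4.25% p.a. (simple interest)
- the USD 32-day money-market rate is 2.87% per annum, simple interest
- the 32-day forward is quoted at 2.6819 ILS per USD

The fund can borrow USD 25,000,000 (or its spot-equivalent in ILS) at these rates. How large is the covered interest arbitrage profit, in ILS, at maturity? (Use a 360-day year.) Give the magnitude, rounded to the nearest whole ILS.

ILS 2,127,442

T = 32/360 years.
Keep in USD, deliver into the forward: 25,000,000·1.0025511111·2.6819 = ILS 67,218,545.62.
Swap to ILS now, deposit: 25,000,000·2.7634·1.0037777778 = ILS 69,345,987.78.
The quoted forward undervalues USD, so borrow USD, convert to ILS at spot, deposit the ILS at 4.25%, and buy USD forward at 2.6819 to cover the loan.
Profit = 69,345,987.78 − 67,218,545.62 = ILS 2,127,442.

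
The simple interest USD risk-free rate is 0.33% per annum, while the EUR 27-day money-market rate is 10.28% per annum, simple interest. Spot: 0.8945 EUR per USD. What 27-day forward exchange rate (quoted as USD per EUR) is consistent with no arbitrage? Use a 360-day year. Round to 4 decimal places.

1.1097

T = 27/360 years.
EUR accumulates by 1 + 0.1028×27/360 = 1.007710.
Growth of 1 USD over T: 1 + 0.0033×27/360 = 1.0002475.
CIP: F = S · (grow EUR)/(grow USD) = 0.8945 × 1.007710/1.0002475 = 0.9011736 EUR per USD.
Invert for USD per EUR: 1 / 0.9011736 = 1.1097.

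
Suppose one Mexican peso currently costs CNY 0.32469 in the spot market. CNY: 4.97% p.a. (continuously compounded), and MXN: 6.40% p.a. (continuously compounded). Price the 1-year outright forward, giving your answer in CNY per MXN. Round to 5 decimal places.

0.32008

T = 1 year.
Growth of 1 CNY over T: e^(0.0497×1) = 1.0509558.
MXN growth factor: e^(0.0640×1) = 1.0660924.
CIP: F = S · (grow CNY)/(grow MXN) = 0.32469 × 1.0509558/1.0660924 = 0.3200800 CNY per MXN.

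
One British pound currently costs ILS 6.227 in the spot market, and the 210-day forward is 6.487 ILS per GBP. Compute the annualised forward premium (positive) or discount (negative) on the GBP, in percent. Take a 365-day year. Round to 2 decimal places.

+7.26%

T = 210/365 years.
GBP trades forward at +4.17537% vs spot over the period.
Per annum: 0.0417537 / (210/365) = 0.072572 = 7.26%.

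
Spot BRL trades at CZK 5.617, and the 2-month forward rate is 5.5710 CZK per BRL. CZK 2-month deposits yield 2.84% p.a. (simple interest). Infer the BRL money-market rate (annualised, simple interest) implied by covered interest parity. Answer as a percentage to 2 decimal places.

7.82%

T = 2/12 years.
F/S = 5.571/5.617 = 0.9918106 = (growth of CZK) / (growth of BRL).
The CZK side grows by 1 + 0.0284×2/12 = 1.0047333.
Hence g_BRL = 1.0130294.
(1.0130294 − 1)/T = 0.078176, i.e. 7.82%.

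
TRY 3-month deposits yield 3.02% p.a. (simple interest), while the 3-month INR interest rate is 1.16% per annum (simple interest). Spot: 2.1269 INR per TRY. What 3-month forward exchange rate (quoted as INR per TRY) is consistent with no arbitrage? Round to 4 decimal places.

T = 3/12 years.
INR growth factor: 1 + 0.0116×3/12 = 1.002900.
TRY growth factor: 1 + 0.0302×3/12 = 1.007550.
Forward (INR per TRY) = 2.1269 × 1.002900 / 1.007550 = 2.117084.

2.1171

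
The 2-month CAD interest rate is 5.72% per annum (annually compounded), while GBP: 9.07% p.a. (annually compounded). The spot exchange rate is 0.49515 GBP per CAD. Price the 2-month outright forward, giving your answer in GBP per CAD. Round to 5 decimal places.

0.49773

T = 2/12 years.
GBP growth factor: (1 + 0.0907)^(2/12) = 1.0145751.
Growth of 1 CAD over T: (1 + 0.0572)^(2/12) = 1.0093138.
CIP: F = S · (grow GBP)/(grow CAD) = 0.49515 × 1.0145751/1.0093138 = 0.4977311 GBP per CAD.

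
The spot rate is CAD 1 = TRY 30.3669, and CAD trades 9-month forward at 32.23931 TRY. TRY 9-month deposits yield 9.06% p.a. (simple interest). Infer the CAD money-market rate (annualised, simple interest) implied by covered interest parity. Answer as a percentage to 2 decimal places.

T = 9/12 years.
CIP gives F = S · g_TRY/g_CAD, so g_TRY/g_CAD = 32.23931/30.3669 = 1.0616596.
The TRY side grows by 1 + 0.0906×9/12 = 1.067950.
So the CAD growth factor = 1.0059251.
r = (1.0059251 − 1)/(9/12) = 0.007900 → 0.79%.

0.79%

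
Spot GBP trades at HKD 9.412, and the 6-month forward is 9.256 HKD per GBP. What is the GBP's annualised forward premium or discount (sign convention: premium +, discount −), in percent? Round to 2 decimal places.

-3.31%

T = 6/12 years.
(F − S)/S = (9.256 − 9.412)/9.412 = -0.0165746.
Per annum: -0.0165746 / (6/12) = -0.033149 = -3.31%.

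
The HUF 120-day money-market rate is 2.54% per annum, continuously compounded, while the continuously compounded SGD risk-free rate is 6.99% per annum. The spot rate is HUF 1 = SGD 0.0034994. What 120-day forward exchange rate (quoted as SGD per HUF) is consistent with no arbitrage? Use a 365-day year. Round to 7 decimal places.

0.0035510

T = 120/365 years.
Growth of 1 SGD over T: e^(0.0699×120/365) = 1.0232469.
HUF growth factor: e^(0.0254×120/365) = 1.0083856.
CIP: F = S · (grow SGD)/(grow HUF) = 0.0034994 × 1.0232469/1.0083856 = 0.003550973 SGD per HUF.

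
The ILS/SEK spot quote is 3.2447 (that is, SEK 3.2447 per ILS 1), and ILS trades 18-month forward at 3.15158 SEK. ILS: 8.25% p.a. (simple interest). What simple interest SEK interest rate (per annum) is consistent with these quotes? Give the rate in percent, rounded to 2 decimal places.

T = 18/12 years.
By CIP, F/S equals the SEK-to-ILS growth ratio: 3.15158/3.2447 = 0.9713009.
ILS growth factor: 1 + 0.0825×18/12 = 1.123750.
That pins the SEK growth at 1.0914994.
(1.0914994 − 1)/T = 0.061000, i.e. 6.10%.

6.10%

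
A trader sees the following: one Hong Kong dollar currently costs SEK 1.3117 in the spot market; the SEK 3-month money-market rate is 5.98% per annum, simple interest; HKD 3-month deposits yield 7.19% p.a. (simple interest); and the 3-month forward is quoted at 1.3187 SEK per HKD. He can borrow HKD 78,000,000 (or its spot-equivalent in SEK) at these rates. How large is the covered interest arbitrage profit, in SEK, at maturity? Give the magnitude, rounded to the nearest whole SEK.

SEK 865,310

T = 3/12 years.
Invest the HKD and cover forward: 78,000,000 × 1.017975 × 1.3187 = SEK 104,707,483.34.
Convert at spot and invest in SEK: 78,000,000 × 1.3117 × 1.014950 = SEK 103,842,173.37.
The quoted forward overvalues HKD, so borrow SEK, buy HKD at spot, deposit the HKD at 7.19%, and sell the proceeds forward at 1.3187.
Arbitrage profit = |104,707,483.34 − 103,842,173.37| = SEK 865,310.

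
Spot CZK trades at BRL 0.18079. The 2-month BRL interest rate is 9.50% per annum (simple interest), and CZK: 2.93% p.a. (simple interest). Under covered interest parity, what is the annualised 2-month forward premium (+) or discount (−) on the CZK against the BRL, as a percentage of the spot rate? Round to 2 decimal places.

T = 2/12 years.
CIP forward (BRL per CZK) = 0.18079 × 1.0158333/1.0048833 = 0.18276003.
(F − S)/S ÷ T = (0.18276003 − 0.18079)/0.18079/(2/12) = 0.065381 → 6.54%.

+6.54%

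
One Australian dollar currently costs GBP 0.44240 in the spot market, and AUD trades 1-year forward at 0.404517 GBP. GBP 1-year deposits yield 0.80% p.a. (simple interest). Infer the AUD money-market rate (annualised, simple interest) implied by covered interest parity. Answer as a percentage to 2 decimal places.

T = 1 year.
F/S = 0.404517/0.4424 = 0.9143693 = (growth of GBP) / (growth of AUD).
The GBP side grows by 1 + 0.0080×1 = 1.008000.
That pins the AUD growth at 1.1023992.
(1.1023992 − 1)/T = 0.102399, i.e. 10.24%.

10.24%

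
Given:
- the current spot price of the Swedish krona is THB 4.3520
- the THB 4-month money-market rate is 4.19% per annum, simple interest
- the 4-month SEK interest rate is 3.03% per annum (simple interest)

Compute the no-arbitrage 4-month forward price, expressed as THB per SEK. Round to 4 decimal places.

4.3687

T = 4/12 years.
Growth of 1 THB over T: 1 + 0.0419×4/12 = 1.0139667.
SEK growth factor: 1 + 0.0303×4/12 = 1.010100.
CIP: F = S · (grow THB)/(grow SEK) = 4.352 × 1.0139667/1.010100 = 4.368660 THB per SEK.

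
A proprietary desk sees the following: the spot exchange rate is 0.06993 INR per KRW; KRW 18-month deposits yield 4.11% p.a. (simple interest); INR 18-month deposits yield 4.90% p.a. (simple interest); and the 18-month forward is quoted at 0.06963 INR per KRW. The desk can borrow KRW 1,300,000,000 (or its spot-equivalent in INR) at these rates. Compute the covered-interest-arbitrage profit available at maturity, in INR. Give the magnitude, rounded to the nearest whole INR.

INR 1,491,315

T = 18/12 years.
Invest the KRW and cover forward: 1,300,000,000 × 1.061650 × 0.06963 = INR 96,099,496.35.
Convert at spot and invest in INR: 1,300,000,000 × 0.06993 × 1.073500 = INR 97,590,811.50.
The quoted forward undervalues KRW, so borrow KRW, convert to INR at spot, deposit the INR at 4.90%, and buy KRW forward at 0.06963 to cover the loan.
Profit = 97,590,811.50 − 96,099,496.35 = INR 1,491,315.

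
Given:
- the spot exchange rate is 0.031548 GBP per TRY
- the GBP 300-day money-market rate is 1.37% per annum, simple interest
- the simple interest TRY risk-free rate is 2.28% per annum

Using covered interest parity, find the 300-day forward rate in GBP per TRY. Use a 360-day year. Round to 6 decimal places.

0.031313

T = 300/360 years.
GBP accumulates by 1 + 0.0137×300/360 = 1.0114167.
TRY growth factor: 1 + 0.0228×300/360 = 1.019000.
CIP: F = S · (grow GBP)/(grow TRY) = 0.031548 × 1.0114167/1.019000 = 0.03131322 GBP per TRY.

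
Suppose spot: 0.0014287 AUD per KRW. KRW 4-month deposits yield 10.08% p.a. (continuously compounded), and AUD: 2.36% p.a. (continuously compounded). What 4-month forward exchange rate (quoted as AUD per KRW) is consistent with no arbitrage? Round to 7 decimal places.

T = 4/12 years.
AUD growth factor: e^(0.0236×4/12) = 1.0078977.
KRW accumulates by e^(0.1008×4/12) = 1.0341709.
So F = 0.0014287 × 1.0078977 / 1.0341709 = 0.001392404 (AUD/KRW).

0.0013924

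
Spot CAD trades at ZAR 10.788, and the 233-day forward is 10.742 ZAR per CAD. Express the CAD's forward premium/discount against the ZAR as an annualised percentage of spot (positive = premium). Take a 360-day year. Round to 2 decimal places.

-0.66%

T = 233/360 years.
CAD trades forward at -0.42640% vs spot over the period.
×(1/T) gives -0.66% p.a.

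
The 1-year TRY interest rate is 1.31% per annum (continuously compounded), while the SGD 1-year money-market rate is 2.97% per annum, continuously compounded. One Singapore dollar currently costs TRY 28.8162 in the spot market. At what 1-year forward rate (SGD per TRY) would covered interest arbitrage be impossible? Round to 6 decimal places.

T = 1 year.
TRY growth factor: e^(0.0131×1) = 1.0131862.
SGD growth factor: e^(0.0297×1) = 1.0301454.
So F = 28.8162 × 1.0131862 / 1.0301454 = 28.34180 (TRY/SGD).
Quoted the other way: 1/28.34180 = 0.035284 SGD per TRY.

0.035284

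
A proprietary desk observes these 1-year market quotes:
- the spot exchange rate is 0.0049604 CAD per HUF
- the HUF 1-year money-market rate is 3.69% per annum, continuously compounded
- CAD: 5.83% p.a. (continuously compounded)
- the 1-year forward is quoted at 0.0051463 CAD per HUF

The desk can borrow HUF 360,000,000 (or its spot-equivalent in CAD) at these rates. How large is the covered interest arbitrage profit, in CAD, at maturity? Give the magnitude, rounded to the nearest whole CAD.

CAD 29,361

T = 1 year.
Route A — deposit HUF, sell forward: 360,000,000 × 1.037589257 × 0.0051463 = CAD 1,922,308.41.
Route B — convert at spot, deposit CAD: 360,000,000 × 0.0049604 × 1.060032958 = CAD 1,892,947.49.
The quoted forward overvalues HUF, so borrow CAD, buy HUF at spot, deposit the HUF at 3.69%, and sell the proceeds forward at 0.0051463.
Arbitrage profit = |1,922,308.41 − 1,892,947.49| = CAD 29,361.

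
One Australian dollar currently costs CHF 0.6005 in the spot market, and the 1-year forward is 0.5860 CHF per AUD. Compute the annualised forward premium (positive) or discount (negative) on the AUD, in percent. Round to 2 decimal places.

-2.41%

T = 1 year.
Period premium: (0.5860 − 0.6005)/0.6005 = -0.0241465.
Annualise by dividing by T: -0.0241465 / 1 = -0.024147 → -2.41%.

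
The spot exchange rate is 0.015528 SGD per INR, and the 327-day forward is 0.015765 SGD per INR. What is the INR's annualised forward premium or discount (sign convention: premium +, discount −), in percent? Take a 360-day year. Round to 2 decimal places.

T = 327/360 years.
Period premium: (0.015765 − 0.015528)/0.015528 = 0.0152628.
Annualise by dividing by T: 0.0152628 / (327/360) = 0.016803 → 1.68%.

+1.68%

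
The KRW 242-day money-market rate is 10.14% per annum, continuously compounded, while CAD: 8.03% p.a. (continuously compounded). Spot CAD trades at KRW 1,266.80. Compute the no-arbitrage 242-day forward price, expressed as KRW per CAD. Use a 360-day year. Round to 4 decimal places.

1284.8962

T = 242/360 years.
Growth of 1 KRW over T: e^(0.1014×242/360) = 1.0705401491.
CAD growth factor: e^(0.0803×242/360) = 1.0554629063.
Forward (KRW per CAD) = 1266.8 × 1.0705401491 / 1.0554629063 = 1284.896184.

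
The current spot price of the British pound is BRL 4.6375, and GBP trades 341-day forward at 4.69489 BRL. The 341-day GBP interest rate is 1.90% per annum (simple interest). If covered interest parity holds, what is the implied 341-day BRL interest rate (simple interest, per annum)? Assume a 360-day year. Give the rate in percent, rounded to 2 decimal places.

3.23%

T = 341/360 years.
By CIP, F/S equals the BRL-to-GBP growth ratio: 4.69489/4.6375 = 1.0123752.
The GBP side grows by 1 + 0.0190×341/360 = 1.0179972.
So the BRL growth factor = 1.0305951.
r = (1.0305951 − 1)/(341/360) = 0.032300 → 3.23%.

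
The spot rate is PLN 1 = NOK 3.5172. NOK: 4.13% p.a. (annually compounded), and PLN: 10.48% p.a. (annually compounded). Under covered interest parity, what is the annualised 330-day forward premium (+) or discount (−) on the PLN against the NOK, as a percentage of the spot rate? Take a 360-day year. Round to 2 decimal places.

-5.76%

T = 330/360 years.
F = S · g_NOK/g_PLN = 3.5172 × 1.0377941/1.0956622 = 3.3314368.
(F − S)/S ÷ T = (3.3314368 − 3.5172)/3.5172/(330/360) = -0.057617 → -5.76%.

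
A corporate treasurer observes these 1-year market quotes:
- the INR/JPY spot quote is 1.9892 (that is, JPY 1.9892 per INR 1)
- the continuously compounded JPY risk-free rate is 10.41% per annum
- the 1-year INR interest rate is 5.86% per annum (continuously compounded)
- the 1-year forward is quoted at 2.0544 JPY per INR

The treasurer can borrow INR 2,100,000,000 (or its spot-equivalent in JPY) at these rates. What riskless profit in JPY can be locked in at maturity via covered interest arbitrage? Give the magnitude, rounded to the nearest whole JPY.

T = 1 year.
Route A — deposit INR, sell forward: 2,100,000,000 × 1.060351015495 × 2.0544 = JPY 4,574,608,765.09.
Route B — convert at spot, deposit JPY: 2,100,000,000 × 1.9892 × 1.109711420509 = JPY 4,635,619,711.12.
The quoted forward undervalues INR, so borrow INR, convert to JPY at spot, deposit the JPY at 10.41%, and buy INR forward at 2.0544 to cover the loan.
The gap between the two covered legs is JPY 61,010,946.

JPY 61,010,946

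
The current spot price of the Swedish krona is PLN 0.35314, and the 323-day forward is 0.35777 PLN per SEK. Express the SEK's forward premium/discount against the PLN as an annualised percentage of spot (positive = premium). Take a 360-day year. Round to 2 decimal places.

T = 323/360 years.
(F − S)/S = (0.35777 − 0.35314)/0.35314 = 0.0131109.
×(1/T) gives 1.46% p.a.

+1.46%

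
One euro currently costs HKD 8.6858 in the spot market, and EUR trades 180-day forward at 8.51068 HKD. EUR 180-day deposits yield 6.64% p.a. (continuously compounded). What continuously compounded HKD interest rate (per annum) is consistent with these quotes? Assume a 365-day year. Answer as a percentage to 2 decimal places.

2.51%

T = 180/365 years.
By CIP, F/S equals the HKD-to-EUR growth ratio: 8.51068/8.6858 = 0.9798384.
The EUR side grows by e^(0.0664×180/365) = 1.0332872.
Hence g_HKD = 1.0124545.
Take logs: ln 1.0124545 / (180/365) = 0.025099, so 2.51%.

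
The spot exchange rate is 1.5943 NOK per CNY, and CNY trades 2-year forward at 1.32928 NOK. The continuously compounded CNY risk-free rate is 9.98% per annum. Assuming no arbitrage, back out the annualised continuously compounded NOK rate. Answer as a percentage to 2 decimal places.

T = 2 years.
By CIP, F/S equals the NOK-to-CNY growth ratio: 1.32928/1.5943 = 0.8337703.
CNY growth factor: e^(0.0998×2) = 1.2209143.
That pins the NOK growth at 1.0179621.
r = ln(1.0179621)/2 = 0.008901 → 0.89%.

0.89%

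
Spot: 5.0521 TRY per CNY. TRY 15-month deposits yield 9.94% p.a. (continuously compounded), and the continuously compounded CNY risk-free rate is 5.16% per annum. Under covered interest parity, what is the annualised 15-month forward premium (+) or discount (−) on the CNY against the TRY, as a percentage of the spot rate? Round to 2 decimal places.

+4.93%

T = 15/12 years.
No-arbitrage forward: 5.0521 × 1.1322989 / 1.0666256 = 5.3631633 TRY/CNY.
Annualised premium = (F − S)/S × (1/T) = (5.3631633 − 5.0521)/5.0521 ÷ (15/12) = 4.93%.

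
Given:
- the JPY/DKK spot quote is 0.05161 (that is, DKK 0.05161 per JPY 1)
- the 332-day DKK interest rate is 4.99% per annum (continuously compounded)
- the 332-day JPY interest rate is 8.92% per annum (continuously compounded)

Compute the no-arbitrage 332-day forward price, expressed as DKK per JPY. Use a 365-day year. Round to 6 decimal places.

T = 332/365 years.
Growth of 1 DKK over T: e^(0.0499×332/365) = 1.0464343.
JPY accumulates by e^(0.0892×332/365) = 1.0845177.
So F = 0.05161 × 1.0464343 / 1.0845177 = 0.04979769 (DKK/JPY).

0.049798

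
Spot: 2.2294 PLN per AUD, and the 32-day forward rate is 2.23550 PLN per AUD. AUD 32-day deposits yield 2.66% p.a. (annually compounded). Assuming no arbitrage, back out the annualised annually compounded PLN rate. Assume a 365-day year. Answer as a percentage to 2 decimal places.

5.91%

T = 32/365 years.
CIP gives F = S · g_PLN/g_AUD, so g_PLN/g_AUD = 2.2355/2.2294 = 1.0027362.
The AUD side grows by (1 + 0.0266)^(32/365) = 1.0023042.
So the PLN growth factor = 1.0050467.
r = 1.0050467^(365/32) − 1 = 0.059100 → 5.91%.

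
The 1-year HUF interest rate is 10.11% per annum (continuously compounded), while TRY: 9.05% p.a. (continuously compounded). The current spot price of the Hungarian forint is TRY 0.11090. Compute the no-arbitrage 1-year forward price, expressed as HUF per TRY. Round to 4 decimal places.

T = 1 year.
TRY accumulates by e^(0.0905×1) = 1.0947215.
HUF growth factor: e^(0.1011×1) = 1.1063873.
So F = 0.1109 × 1.0947215 / 1.1063873 = 0.1097307 (TRY/HUF).
Invert for HUF per TRY: 1 / 0.1097307 = 9.1132.

9.1132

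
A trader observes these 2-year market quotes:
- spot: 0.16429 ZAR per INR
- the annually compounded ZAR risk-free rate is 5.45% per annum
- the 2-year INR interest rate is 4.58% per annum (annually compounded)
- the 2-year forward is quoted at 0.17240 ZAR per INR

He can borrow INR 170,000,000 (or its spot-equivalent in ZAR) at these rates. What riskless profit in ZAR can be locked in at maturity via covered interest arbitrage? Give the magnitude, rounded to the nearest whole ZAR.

ZAR 997,540

T = 2 years.
Route A — deposit INR, sell forward: 170,000,000 × 1.09369764 × 0.17240 = ZAR 32,054,090.43.
Route B — convert at spot, deposit ZAR: 170,000,000 × 0.16429 × 1.11197025 = ZAR 31,056,550.70.
The quoted forward overvalues INR, so borrow ZAR, buy INR at spot, deposit the INR at 4.58%, and sell the proceeds forward at 0.17240.
Arbitrage profit = |32,054,090.43 − 31,056,550.70| = ZAR 997,540.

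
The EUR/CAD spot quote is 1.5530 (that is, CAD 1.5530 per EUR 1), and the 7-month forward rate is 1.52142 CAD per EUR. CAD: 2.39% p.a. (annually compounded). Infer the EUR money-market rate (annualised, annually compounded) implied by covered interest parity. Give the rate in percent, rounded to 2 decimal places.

6.06%

T = 7/12 years.
CIP gives F = S · g_CAD/g_EUR, so g_CAD/g_EUR = 1.52142/1.553 = 0.9796652.
CAD growth factor: (1 + 0.0239)^(7/12) = 1.013873.
So the EUR growth factor = 1.0349178.
Annualise: 1.0349178^(12/7) − 1 = 0.060603 = 6.06%.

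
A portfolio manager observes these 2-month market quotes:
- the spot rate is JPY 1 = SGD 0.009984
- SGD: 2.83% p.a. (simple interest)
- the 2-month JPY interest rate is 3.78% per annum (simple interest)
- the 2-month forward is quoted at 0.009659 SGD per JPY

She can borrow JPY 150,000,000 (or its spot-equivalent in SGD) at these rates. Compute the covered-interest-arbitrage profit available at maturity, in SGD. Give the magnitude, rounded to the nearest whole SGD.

SGD 46,686

T = 2/12 years.
Keep in JPY, deliver into the forward: 150,000,000·1.006300·0.009659 = SGD 1,457,977.76.
Swap to SGD now, deposit: 150,000,000·0.009984·1.004716667 = SGD 1,504,663.68.
The quoted forward undervalues JPY, so borrow JPY, convert to SGD at spot, deposit the SGD at 2.83%, and buy JPY forward at 0.009659 to cover the loan.
The gap between the two covered legs is SGD 46,686.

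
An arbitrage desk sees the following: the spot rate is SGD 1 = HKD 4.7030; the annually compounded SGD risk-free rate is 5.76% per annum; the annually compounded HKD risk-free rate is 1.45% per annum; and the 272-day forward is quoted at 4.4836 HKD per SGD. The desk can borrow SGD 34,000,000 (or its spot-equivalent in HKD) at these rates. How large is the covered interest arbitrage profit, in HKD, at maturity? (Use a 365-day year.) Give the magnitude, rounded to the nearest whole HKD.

T = 272/365 years.
Keep in SGD, deliver into the forward: 34,000,000·1.04261620795·4.4836 = HKD 158,938,917.02.
Swap to HKD now, deposit: 34,000,000·4.7030·1.010785639 = HKD 161,626,645.25.
The quoted forward undervalues SGD, so borrow SGD, convert to HKD at spot, deposit the HKD at 1.45%, and buy SGD forward at 4.4836 to cover the loan.
Arbitrage profit = |158,938,917.02 − 161,626,645.25| = HKD 2,687,728.

HKD 2,687,728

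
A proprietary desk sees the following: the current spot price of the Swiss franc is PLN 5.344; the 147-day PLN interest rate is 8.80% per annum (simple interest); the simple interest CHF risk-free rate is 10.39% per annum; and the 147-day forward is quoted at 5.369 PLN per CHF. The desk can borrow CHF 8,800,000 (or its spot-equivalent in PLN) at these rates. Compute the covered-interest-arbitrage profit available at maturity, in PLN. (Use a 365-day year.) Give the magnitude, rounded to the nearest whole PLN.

T = 147/365 years.
Keep in CHF, deliver into the forward: 8,800,000·1.0418446575·5.369 = PLN 49,224,242.90.
Swap to PLN now, deposit: 8,800,000·5.344·1.0354410959 = PLN 48,693,895.51.
The quoted forward overvalues CHF, so borrow PLN, buy CHF at spot, deposit the CHF at 10.39%, and sell the proceeds forward at 5.369.
The gap between the two covered legs is PLN 530,347.

PLN 530,347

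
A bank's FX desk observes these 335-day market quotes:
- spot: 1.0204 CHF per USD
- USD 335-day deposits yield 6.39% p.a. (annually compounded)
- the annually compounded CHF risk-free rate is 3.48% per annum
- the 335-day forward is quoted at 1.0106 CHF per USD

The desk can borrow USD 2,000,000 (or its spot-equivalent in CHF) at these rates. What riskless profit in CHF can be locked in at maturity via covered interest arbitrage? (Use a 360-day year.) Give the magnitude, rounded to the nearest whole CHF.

CHF 34,316

T = 335/360 years.
Route A — deposit USD, sell forward: 2,000,000 × 1.059333477 × 1.0106 = CHF 2,141,124.82.
Route B — convert at spot, deposit CHF: 2,000,000 × 1.0204 × 1.03234468 = CHF 2,106,809.02.
The quoted forward overvalues USD, so borrow CHF, buy USD at spot, deposit the USD at 6.39%, and sell the proceeds forward at 1.0106.
The gap between the two covered legs is CHF 34,316.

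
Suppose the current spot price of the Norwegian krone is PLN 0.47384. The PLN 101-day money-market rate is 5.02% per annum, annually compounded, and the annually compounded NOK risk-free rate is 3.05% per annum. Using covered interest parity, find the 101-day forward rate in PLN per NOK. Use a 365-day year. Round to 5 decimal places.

0.47633

T = 101/365 years.
Growth of 1 PLN over T: (1 + 0.0502)^(101/365) = 1.0136458.
NOK accumulates by (1 + 0.0305)^(101/365) = 1.0083482.
So F = 0.47384 × 1.0136458 / 1.0083482 = 0.4763294 (PLN/NOK).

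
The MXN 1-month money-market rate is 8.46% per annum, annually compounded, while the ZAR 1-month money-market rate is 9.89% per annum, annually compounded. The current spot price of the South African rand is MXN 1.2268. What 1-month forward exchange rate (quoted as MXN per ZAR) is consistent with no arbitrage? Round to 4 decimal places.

1.2255

T = 1/12 years.
MXN growth factor: (1 + 0.0846)^(1/12) = 1.0067906.
ZAR growth factor: (1 + 0.0989)^(1/12) = 1.0078901.
Forward (MXN per ZAR) = 1.2268 × 1.0067906 / 1.0078901 = 1.225462.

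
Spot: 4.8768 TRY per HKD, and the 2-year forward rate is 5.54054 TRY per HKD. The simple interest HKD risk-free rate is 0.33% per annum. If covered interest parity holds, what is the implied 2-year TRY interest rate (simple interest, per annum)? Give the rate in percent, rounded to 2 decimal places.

T = 2 years.
F/S = 5.54054/4.8768 = 1.1361015 = (growth of TRY) / (growth of HKD).
HKD growth factor: 1 + 0.0033×2 = 1.006600.
Hence g_TRY = 1.1435998.
(1.1435998 − 1)/T = 0.071800, i.e. 7.18%.

7.18%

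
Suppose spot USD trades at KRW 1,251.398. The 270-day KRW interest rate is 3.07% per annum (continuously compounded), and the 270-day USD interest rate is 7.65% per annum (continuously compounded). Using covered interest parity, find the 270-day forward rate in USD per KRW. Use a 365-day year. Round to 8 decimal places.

0.00082664

T = 270/365 years.
KRW growth factor: e^(0.0307×270/365) = 1.0229694.
USD accumulates by e^(0.0765×270/365) = 1.0582208.
Forward (KRW per USD) = 1251.398 × 1.0229694 / 1.0582208 = 1209.711.
Quoted the other way: 1/1209.711 = 0.00082664 USD per KRW.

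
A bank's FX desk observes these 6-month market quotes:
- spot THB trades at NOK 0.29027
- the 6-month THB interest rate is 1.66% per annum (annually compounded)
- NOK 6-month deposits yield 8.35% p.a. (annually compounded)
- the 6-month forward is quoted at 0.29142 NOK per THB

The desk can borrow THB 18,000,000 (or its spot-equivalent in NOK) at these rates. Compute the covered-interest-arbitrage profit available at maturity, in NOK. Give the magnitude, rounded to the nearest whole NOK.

NOK 149,706

T = 6/12 years.
Invest the THB and cover forward: 18,000,000 × 1.008265838 × 0.29142 = NOK 5,288,918.95.
Convert at spot and invest in NOK: 18,000,000 × 0.29027 × 1.040913061 = NOK 5,438,625.02.
The quoted forward undervalues THB, so borrow THB, convert to NOK at spot, deposit the NOK at 8.35%, and buy THB forward at 0.29142 to cover the loan.
Arbitrage profit = |5,288,918.95 − 5,438,625.02| = NOK 149,706.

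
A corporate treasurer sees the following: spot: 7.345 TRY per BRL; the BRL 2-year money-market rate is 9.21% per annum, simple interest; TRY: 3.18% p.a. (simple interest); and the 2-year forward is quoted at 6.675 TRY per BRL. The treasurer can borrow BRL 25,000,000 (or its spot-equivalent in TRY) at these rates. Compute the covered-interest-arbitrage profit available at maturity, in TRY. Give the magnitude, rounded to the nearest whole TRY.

T = 2 years.
Keep in BRL, deliver into the forward: 25,000,000·1.184200·6.675 = TRY 197,613,375.00.
Swap to TRY now, deposit: 25,000,000·7.345·1.063600 = TRY 195,303,550.00.
The quoted forward overvalues BRL, so borrow TRY, buy BRL at spot, deposit the BRL at 9.21%, and sell the proceeds forward at 6.675.
Arbitrage profit = |197,613,375.00 − 195,303,550.00| = TRY 2,309,825.

TRY 2,309,825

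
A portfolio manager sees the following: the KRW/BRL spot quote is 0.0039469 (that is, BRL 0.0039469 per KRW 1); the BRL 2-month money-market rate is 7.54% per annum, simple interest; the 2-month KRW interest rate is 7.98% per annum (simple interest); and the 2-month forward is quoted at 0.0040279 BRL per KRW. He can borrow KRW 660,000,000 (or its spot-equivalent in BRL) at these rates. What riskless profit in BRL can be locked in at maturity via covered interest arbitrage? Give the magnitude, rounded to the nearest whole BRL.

BRL 56,081

T = 2/12 years.
Keep in KRW, deliver into the forward: 660,000,000·1.013300·0.0040279 = BRL 2,693,770.91.
Swap to BRL now, deposit: 660,000,000·0.0039469·1.012566667 = BRL 2,637,689.59.
The quoted forward overvalues KRW, so borrow BRL, buy KRW at spot, deposit the KRW at 7.98%, and sell the proceeds forward at 0.0040279.
Profit = 2,693,770.91 − 2,637,689.59 = BRL 56,081.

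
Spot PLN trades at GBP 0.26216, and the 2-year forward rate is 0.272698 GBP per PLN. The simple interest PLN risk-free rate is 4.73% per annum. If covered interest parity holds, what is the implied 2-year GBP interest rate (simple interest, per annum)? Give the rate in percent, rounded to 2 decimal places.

T = 2 years.
By CIP, F/S equals the GBP-to-PLN growth ratio: 0.272698/0.26216 = 1.0401968.
The PLN side grows by 1 + 0.0473×2 = 1.094600.
That pins the GBP growth at 1.1385994.
(1.1385994 − 1)/T = 0.069300, i.e. 6.93%.

6.93%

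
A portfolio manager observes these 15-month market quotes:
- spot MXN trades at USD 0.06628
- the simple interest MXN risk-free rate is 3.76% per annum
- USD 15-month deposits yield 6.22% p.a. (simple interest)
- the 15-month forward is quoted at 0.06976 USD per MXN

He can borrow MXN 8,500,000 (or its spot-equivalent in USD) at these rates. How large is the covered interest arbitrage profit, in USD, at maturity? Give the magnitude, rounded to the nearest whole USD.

T = 15/12 years.
Invest the MXN and cover forward: 8,500,000 × 1.047000 × 0.06976 = USD 620,829.12.
Convert at spot and invest in USD: 8,500,000 × 0.06628 × 1.077750 = USD 607,182.80.
The quoted forward overvalues MXN, so borrow USD, buy MXN at spot, deposit the MXN at 3.76%, and sell the proceeds forward at 0.06976.
The gap between the two covered legs is USD 13,646.

USD 13,646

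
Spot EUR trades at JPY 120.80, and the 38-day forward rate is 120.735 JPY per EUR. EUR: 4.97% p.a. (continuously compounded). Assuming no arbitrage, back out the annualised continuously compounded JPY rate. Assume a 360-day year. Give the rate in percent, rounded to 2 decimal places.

4.46%

T = 38/360 years.
CIP gives F = S · g_JPY/g_EUR, so g_JPY/g_EUR = 120.735/120.8 = 0.9994619.
The EUR side grows by e^(0.0497×38/360) = 1.0052599.
So the JPY growth factor = 1.004719.
Take logs: ln 1.004719 / (38/360) = 0.044601, so 4.46%.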